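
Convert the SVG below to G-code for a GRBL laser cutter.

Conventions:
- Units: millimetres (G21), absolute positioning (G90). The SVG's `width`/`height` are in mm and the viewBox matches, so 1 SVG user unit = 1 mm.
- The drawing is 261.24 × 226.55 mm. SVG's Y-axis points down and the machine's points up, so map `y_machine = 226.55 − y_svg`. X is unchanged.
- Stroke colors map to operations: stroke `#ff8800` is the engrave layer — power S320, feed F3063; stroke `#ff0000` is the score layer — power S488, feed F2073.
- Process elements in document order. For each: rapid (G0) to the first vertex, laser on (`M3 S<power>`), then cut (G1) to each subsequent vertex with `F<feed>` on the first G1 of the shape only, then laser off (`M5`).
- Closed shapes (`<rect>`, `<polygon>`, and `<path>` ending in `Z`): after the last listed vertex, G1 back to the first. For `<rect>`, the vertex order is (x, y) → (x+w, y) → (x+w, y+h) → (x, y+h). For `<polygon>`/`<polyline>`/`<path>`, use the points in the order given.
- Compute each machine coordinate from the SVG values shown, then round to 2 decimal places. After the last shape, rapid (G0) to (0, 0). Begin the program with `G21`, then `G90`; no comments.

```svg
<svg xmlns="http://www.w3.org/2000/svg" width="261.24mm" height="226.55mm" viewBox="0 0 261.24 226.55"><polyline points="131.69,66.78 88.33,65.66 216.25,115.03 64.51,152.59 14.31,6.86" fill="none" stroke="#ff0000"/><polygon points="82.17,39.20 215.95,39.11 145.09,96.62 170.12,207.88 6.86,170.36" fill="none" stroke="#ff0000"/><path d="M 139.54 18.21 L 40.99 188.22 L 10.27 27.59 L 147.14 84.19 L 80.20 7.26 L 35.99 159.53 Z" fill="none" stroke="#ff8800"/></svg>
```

viewBox `0 0 261.24 226.55` with mm width/height → 1 unit = 1 mm. Flip: y_m = 226.55 − y_svg.

**Shape 1** — `<polyline>` open polyline, stroke `#ff0000` → score (S488, F2073). Machine vertices: (131.69,159.77) → (88.33,160.89) → (216.25,111.52) → (64.51,73.96) → (14.31,219.69). Open path.

**Shape 2** — `<polygon>` closed polygon, stroke `#ff0000` → score (S488, F2073). Machine vertices: (82.17,187.35) → (215.95,187.44) → (145.09,129.93) → (170.12,18.67) → (6.86,56.19) → (82.17,187.35). Closed: final G1 returns to the first vertex.

**Shape 3** — `<path>` closed polygon, stroke `#ff8800` → engrave (S320, F3063). Machine vertices: (139.54,208.34) → (40.99,38.33) → (10.27,198.96) → (147.14,142.36) → (80.20,219.29) → (35.99,67.02) → (139.54,208.34). Closed: final G1 returns to the first vertex.

G21
G90
G0 X131.69 Y159.77
M3 S488
G1 X88.33 Y160.89 F2073
G1 X216.25 Y111.52
G1 X64.51 Y73.96
G1 X14.31 Y219.69
M5
G0 X82.17 Y187.35
M3 S488
G1 X215.95 Y187.44 F2073
G1 X145.09 Y129.93
G1 X170.12 Y18.67
G1 X6.86 Y56.19
G1 X82.17 Y187.35
M5
G0 X139.54 Y208.34
M3 S320
G1 X40.99 Y38.33 F3063
G1 X10.27 Y198.96
G1 X147.14 Y142.36
G1 X80.20 Y219.29
G1 X35.99 Y67.02
G1 X139.54 Y208.34
M5
G0 X0.00 Y0.00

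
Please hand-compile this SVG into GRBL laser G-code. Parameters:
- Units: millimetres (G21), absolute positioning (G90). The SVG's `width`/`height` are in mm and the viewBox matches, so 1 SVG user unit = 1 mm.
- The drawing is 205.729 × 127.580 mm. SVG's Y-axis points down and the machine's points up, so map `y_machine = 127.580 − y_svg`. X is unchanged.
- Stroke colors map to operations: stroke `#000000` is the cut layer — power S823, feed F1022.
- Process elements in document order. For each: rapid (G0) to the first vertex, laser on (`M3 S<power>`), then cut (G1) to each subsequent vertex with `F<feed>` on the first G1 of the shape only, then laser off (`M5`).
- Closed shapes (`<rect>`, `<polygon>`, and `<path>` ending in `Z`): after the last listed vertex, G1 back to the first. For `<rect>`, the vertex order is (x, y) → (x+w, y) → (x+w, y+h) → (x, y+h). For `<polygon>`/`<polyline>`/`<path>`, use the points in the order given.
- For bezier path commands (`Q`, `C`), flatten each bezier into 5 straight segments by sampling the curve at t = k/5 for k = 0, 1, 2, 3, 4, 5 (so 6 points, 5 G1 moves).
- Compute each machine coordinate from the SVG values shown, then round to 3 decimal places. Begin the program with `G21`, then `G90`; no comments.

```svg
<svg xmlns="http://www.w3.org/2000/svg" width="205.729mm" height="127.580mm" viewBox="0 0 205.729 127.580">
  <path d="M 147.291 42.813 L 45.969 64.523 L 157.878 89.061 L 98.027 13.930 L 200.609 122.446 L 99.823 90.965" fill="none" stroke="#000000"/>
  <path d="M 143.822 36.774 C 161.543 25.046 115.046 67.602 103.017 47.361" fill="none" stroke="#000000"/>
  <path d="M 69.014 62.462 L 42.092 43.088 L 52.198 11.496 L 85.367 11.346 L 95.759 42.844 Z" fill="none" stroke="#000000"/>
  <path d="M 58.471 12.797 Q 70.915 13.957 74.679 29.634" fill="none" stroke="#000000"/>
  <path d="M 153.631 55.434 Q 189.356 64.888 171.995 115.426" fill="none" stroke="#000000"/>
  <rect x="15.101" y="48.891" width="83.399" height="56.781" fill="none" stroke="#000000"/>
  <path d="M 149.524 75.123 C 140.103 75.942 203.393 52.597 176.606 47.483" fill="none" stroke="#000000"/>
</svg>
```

G21
G90
G0 X147.291 Y84.767
M3 S823
G1 X45.969 Y63.057 F1022
G1 X157.878 Y38.519
G1 X98.027 Y113.650
G1 X200.609 Y5.134
G1 X99.823 Y36.615
M5
G0 X143.822 Y90.806
M3 S823
G1 X147.538 Y92.265 F1022
G1 X140.578 Y86.316
G1 X127.681 Y78.579
G1 X113.581 Y74.673
G1 X103.017 Y80.219
M5
G0 X69.014 Y65.118
M3 S823
G1 X42.092 Y84.492 F1022
G1 X52.198 Y116.084
G1 X85.367 Y116.234
G1 X95.759 Y84.736
G1 X69.014 Y65.118
M5
G0 X58.471 Y114.783
M3 S823
G1 X63.101 Y113.738 F1022
G1 X67.037 Y111.532
G1 X70.279 Y108.165
G1 X72.826 Y103.636
G1 X74.679 Y97.946
M5
G0 X153.631 Y72.146
M3 S823
G1 X165.798 Y66.721 F1022
G1 X173.717 Y58.009
G1 X177.390 Y46.011
G1 X176.816 Y30.726
G1 X171.995 Y12.154
M5
G0 X15.101 Y78.689
M3 S823
G1 X98.500 Y78.689 F1022
G1 X98.500 Y21.908
G1 X15.101 Y21.908
G1 X15.101 Y78.689
M5
G0 X149.524 Y52.457
M3 S823
G1 X151.294 Y54.526 F1022
G1 X162.702 Y60.360
G1 X175.932 Y67.923
G1 X183.171 Y75.180
G1 X176.606 Y80.097
M5

viewBox `0 0 205.729 127.580` with mm width/height → 1 unit = 1 mm. Flip: y_m = 127.580 − y_svg.

**Shape 1** — `<path>` open polyline, stroke `#000000` → cut (S823, F1022). Machine vertices: (147.291,84.767) → (45.969,63.057) → (157.878,38.519) → (98.027,113.650) → (200.609,5.134) → (99.823,36.615). Open path.

**Shape 2** — `<path>` cubic bezier, stroke `#000000` → cut (S823, F1022). Control points (SVG): P0=(143.822,36.774), P1=(161.543,25.046), P2=(115.046,67.602), P3=(103.017,47.361); sampled at t=k/5. Machine vertices: (143.822,90.806) → (147.538,92.265) → (140.578,86.316) → (127.681,78.579) → (113.581,74.673) → (103.017,80.219). Open path.

**Shape 3** — `<path>` regular polygon, stroke `#000000` → cut (S823, F1022). Machine vertices: (69.014,65.118) → (42.092,84.492) → (52.198,116.084) → (85.367,116.234) → (95.759,84.736) → (69.014,65.118). Closed: final G1 returns to the first vertex.

**Shape 4** — `<path>` quadratic bezier, stroke `#000000` → cut (S823, F1022). Control points (SVG): P0=(58.471,12.797), P1=(70.915,13.957), P2=(74.679,29.634); sampled at t=k/5. Machine vertices: (58.471,114.783) → (63.101,113.738) → (67.037,111.532) → (70.279,108.165) → (72.826,103.636) → (74.679,97.946). Open path.

**Shape 5** — `<path>` quadratic bezier, stroke `#000000` → cut (S823, F1022). Control points (SVG): P0=(153.631,55.434), P1=(189.356,64.888), P2=(171.995,115.426); sampled at t=k/5. Machine vertices: (153.631,72.146) → (165.798,66.721) → (173.717,58.009) → (177.390,46.011) → (176.816,30.726) → (171.995,12.154). Open path.

**Shape 6** — `<rect>` rectangle, stroke `#000000` → cut (S823, F1022). Machine vertices: (15.101,78.689) → (98.500,78.689) → (98.500,21.908) → (15.101,21.908) → (15.101,78.689). Closed: final G1 returns to the first vertex.

**Shape 7** — `<path>` cubic bezier, stroke `#000000` → cut (S823, F1022). Control points (SVG): P0=(149.524,75.123), P1=(140.103,75.942), P2=(203.393,52.597), P3=(176.606,47.483); sampled at t=k/5. Machine vertices: (149.524,52.457) → (151.294,54.526) → (162.702,60.360) → (175.932,67.923) → (183.171,75.180) → (176.606,80.097). Open path.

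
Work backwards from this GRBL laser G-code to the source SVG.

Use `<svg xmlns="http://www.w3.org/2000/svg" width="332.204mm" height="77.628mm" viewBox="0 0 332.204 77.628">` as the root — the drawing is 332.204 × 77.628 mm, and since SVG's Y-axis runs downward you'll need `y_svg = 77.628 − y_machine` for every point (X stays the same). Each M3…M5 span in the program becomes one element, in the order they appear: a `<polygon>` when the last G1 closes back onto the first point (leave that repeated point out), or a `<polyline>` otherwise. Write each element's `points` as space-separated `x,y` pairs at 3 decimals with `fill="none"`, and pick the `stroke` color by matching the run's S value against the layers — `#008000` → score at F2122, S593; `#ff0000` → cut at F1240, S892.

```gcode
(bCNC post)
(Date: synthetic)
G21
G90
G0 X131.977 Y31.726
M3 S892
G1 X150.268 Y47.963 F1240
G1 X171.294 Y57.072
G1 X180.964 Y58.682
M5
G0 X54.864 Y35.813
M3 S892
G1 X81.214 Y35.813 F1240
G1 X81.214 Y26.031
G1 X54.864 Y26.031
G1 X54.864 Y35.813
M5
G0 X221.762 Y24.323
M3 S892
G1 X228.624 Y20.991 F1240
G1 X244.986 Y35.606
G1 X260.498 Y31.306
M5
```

y_svg = 77.628 − y_m. Every run uses S892, so all elements get stroke `#ff0000` (cut).

[1] open run; points: 131.977,45.902 150.268,29.665 171.294,20.556 180.964,18.946

[2] closed run; points: 54.864,41.815 81.214,41.815 81.214,51.597 54.864,51.597

[3] open run; points: 221.762,53.305 228.624,56.637 244.986,42.022 260.498,46.322

<svg xmlns="http://www.w3.org/2000/svg" width="332.204mm" height="77.628mm" viewBox="0 0 332.204 77.628">
  <polyline points="131.977,45.902 150.268,29.665 171.294,20.556 180.964,18.946" fill="none" stroke="#ff0000"/>
  <polygon points="54.864,41.815 81.214,41.815 81.214,51.597 54.864,51.597" fill="none" stroke="#ff0000"/>
  <polyline points="221.762,53.305 228.624,56.637 244.986,42.022 260.498,46.322" fill="none" stroke="#ff0000"/>
</svg>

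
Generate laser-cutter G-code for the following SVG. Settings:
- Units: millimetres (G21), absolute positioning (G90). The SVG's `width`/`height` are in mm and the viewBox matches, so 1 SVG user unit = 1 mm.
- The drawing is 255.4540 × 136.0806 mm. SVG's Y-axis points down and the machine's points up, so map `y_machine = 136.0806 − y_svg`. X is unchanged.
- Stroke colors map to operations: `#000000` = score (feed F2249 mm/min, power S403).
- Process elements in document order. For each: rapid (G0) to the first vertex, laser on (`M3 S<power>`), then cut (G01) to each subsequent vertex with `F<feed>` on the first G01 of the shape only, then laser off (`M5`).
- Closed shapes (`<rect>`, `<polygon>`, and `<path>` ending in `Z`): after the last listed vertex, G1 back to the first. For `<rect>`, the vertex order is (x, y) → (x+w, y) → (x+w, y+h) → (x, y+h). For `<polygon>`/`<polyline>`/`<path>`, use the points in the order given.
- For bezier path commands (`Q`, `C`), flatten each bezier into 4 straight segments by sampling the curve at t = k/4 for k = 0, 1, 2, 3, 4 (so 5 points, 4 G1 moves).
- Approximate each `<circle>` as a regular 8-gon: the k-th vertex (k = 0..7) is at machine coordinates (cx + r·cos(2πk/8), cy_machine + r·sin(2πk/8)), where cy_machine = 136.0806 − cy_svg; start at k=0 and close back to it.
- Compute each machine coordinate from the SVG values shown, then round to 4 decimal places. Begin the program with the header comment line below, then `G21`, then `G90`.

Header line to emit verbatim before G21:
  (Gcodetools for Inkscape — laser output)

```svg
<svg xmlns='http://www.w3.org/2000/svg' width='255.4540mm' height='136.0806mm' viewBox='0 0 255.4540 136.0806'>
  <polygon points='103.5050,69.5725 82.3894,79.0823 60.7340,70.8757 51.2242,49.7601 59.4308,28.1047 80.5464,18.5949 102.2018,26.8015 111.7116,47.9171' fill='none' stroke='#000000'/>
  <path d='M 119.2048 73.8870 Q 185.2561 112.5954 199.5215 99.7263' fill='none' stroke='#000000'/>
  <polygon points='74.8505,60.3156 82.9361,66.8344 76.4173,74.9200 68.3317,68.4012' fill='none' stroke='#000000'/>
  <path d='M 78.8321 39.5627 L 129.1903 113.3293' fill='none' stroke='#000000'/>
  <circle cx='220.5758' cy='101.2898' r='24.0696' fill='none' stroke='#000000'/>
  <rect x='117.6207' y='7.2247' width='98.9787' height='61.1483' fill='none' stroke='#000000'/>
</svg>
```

(Gcodetools for Inkscape — laser output)
G21
G90
G0 X103.5050 Y66.5081
M3 S403
G01 X82.3894 Y56.9983 F2249
G01 X60.7340 Y65.2049
G01 X51.2242 Y86.3205
G01 X59.4308 Y107.9759
G01 X80.5464 Y117.4857
G01 X102.2018 Y109.2791
G01 X111.7116 Y88.1635
G01 X103.5050 Y66.5081
M5
G0 X119.2048 Y62.1936
M3 S403
G01 X148.9938 Y46.0630 F2249
G01 X172.3096 Y36.3796
G01 X189.1522 Y33.1433
G01 X199.5215 Y36.3543
M5
G0 X74.8505 Y75.7650
M3 S403
G01 X82.9361 Y69.2462 F2249
G01 X76.4173 Y61.1606
G01 X68.3317 Y67.6794
G01 X74.8505 Y75.7650
M5
G0 X78.8321 Y96.5179
M3 S403
G01 X129.1903 Y22.7513 F2249
M5
G0 X244.6454 Y34.7908
M3 S403
G01 X237.5956 Y51.8106 F2249
G01 X220.5758 Y58.8604
G01 X203.5560 Y51.8106
G01 X196.5062 Y34.7908
G01 X203.5560 Y17.7710
G01 X220.5758 Y10.7212
G01 X237.5956 Y17.7710
G01 X244.6454 Y34.7908
M5
G0 X117.6207 Y128.8559
M3 S403
G01 X216.5994 Y128.8559 F2249
G01 X216.5994 Y67.7076
G01 X117.6207 Y67.7076
G01 X117.6207 Y128.8559
M5

1 u = 1 mm; y_m = 136.0806 − y.

[1] `<polygon>` regular polygon, #000000→score S403 F2249: (103.5050,66.5081) → (82.3894,56.9983) → (60.7340,65.2049) → (51.2242,86.3205) → (59.4308,107.9759) → (80.5464,117.4857) → (102.2018,109.2791) → (111.7116,88.1635) → (103.5050,66.5081) (closed)

[2] `<path>` quadratic bezier, #000000→score S403 F2249: (119.2048,62.1936) → (148.9938,46.0630) → (172.3096,36.3796) → (189.1522,33.1433) → (199.5215,36.3543)

[3] `<polygon>` regular polygon, #000000→score S403 F2249: (74.8505,75.7650) → (82.9361,69.2462) → (76.4173,61.1606) → (68.3317,67.6794) → (74.8505,75.7650) (closed)

[4] `<path>` line segment, #000000→score S403 F2249: (78.8321,96.5179) → (129.1903,22.7513)

[5] `<circle>` circle, #000000→score S403 F2249: (244.6454,34.7908) → (237.5956,51.8106) → (220.5758,58.8604) → (203.5560,51.8106) → (196.5062,34.7908) → (203.5560,17.7710) → (220.5758,10.7212) → (237.5956,17.7710) → (244.6454,34.7908) (closed)

[6] `<rect>` rectangle, #000000→score S403 F2249: (117.6207,128.8559) → (216.5994,128.8559) → (216.5994,67.7076) → (117.6207,67.7076) → (117.6207,128.8559) (closed)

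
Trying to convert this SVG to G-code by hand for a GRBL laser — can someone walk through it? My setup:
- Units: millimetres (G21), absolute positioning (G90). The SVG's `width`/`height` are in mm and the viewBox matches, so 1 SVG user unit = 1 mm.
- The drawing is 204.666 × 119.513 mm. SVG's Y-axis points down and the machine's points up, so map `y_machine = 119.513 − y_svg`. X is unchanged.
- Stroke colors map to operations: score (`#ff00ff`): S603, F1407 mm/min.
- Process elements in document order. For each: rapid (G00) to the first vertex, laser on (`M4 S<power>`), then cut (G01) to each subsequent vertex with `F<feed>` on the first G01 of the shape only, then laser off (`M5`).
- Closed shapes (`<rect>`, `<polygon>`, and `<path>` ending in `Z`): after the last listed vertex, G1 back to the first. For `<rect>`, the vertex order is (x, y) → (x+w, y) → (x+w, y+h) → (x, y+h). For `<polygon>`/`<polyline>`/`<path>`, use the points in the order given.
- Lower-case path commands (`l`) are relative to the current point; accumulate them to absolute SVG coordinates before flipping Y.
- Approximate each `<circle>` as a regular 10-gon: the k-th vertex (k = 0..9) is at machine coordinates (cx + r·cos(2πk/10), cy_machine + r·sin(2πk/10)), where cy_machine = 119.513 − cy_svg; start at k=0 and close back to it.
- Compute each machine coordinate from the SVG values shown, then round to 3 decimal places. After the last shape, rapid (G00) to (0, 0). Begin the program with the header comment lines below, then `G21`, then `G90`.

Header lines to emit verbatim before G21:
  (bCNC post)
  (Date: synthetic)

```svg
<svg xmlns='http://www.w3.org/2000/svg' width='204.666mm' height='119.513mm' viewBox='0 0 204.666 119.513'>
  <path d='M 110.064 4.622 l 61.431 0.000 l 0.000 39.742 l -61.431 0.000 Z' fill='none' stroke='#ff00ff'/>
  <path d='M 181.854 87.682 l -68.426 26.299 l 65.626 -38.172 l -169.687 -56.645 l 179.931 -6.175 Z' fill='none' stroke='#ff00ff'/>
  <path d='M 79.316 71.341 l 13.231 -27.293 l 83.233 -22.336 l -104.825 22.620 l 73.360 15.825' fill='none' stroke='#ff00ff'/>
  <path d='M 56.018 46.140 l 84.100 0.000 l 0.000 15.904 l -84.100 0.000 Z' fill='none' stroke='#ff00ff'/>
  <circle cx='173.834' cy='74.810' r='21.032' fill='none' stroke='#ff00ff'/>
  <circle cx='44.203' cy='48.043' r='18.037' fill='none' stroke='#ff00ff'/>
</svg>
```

(bCNC post)
(Date: synthetic)
G21
G90
G00 X110.064 Y114.891
M4 S603
G01 X171.495 Y114.891 F1407
G01 X171.495 Y75.149
G01 X110.064 Y75.149
G01 X110.064 Y114.891
M5
G00 X181.854 Y31.831
M4 S603
G01 X113.428 Y5.532 F1407
G01 X179.054 Y43.704
G01 X9.367 Y100.349
G01 X189.298 Y106.524
G01 X181.854 Y31.831
M5
G00 X79.316 Y48.172
M4 S603
G01 X92.547 Y75.465 F1407
G01 X175.780 Y97.801
G01 X70.955 Y75.181
G01 X144.315 Y59.356
M5
G00 X56.018 Y73.373
M4 S603
G01 X140.118 Y73.373 F1407
G01 X140.118 Y57.469
G01 X56.018 Y57.469
G01 X56.018 Y73.373
M5
G00 X194.866 Y44.703
M4 S603
G01 X190.849 Y57.065 F1407
G01 X180.333 Y64.706
G01 X167.335 Y64.706
G01 X156.819 Y57.065
G01 X152.802 Y44.703
G01 X156.819 Y32.341
G01 X167.335 Y24.700
G01 X180.333 Y24.700
G01 X190.849 Y32.341
G01 X194.866 Y44.703
M5
G00 X62.240 Y71.470
M4 S603
G01 X58.795 Y82.072 F1407
G01 X49.777 Y88.624
G01 X38.629 Y88.624
G01 X29.611 Y82.072
G01 X26.166 Y71.470
G01 X29.611 Y60.868
G01 X38.629 Y54.316
G01 X49.777 Y54.316
G01 X58.795 Y60.868
G01 X62.240 Y71.470
M5
G00 X0.000 Y0.000

1 u = 1 mm; y_m = 119.513 − y.

[1] `<path>` rectangle, #ff00ff→score S603 F1407: (110.064,114.891) → (171.495,114.891) → (171.495,75.149) → (110.064,75.149) → (110.064,114.891) (closed)

[2] `<path>` closed polygon, #ff00ff→score S603 F1407: (181.854,31.831) → (113.428,5.532) → (179.054,43.704) → (9.367,100.349) → (189.298,106.524) → (181.854,31.831) (closed)

[3] `<path>` open polyline, #ff00ff→score S603 F1407: (79.316,48.172) → (92.547,75.465) → (175.780,97.801) → (70.955,75.181) → (144.315,59.356)

[4] `<path>` rectangle, #ff00ff→score S603 F1407: (56.018,73.373) → (140.118,73.373) → (140.118,57.469) → (56.018,57.469) → (56.018,73.373) (closed)

[5] `<circle>` circle, #ff00ff→score S603 F1407: (194.866,44.703) → (190.849,57.065) → (180.333,64.706) → (167.335,64.706) → (156.819,57.065) → (152.802,44.703) → (156.819,32.341) → (167.335,24.700) → (180.333,24.700) → (190.849,32.341) → (194.866,44.703) (closed)

[6] `<circle>` circle, #ff00ff→score S603 F1407: (62.240,71.470) → (58.795,82.072) → (49.777,88.624) → (38.629,88.624) → (29.611,82.072) → (26.166,71.470) → (29.611,60.868) → (38.629,54.316) → (49.777,54.316) → (58.795,60.868) → (62.240,71.470) (closed)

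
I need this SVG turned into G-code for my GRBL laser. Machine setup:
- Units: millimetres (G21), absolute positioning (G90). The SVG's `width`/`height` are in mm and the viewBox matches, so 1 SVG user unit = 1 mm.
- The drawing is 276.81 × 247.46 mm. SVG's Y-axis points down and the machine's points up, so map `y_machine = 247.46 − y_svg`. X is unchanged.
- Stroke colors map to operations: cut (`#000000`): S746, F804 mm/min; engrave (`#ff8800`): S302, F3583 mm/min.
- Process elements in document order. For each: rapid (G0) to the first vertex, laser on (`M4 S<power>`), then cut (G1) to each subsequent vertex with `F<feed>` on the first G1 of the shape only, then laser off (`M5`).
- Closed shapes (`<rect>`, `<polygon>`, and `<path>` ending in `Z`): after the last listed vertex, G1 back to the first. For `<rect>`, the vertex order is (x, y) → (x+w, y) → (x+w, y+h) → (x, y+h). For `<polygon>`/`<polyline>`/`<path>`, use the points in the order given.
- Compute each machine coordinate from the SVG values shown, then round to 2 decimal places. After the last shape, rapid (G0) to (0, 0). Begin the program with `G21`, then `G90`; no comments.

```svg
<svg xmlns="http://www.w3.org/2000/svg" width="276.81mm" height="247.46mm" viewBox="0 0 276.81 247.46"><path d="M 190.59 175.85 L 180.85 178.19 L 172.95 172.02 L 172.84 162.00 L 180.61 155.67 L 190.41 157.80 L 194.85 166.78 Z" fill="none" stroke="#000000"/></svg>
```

G21
G90
G0 X190.59 Y71.61
M4 S746
G1 X180.85 Y69.27 F804
G1 X172.95 Y75.44
G1 X172.84 Y85.46
G1 X180.61 Y91.79
G1 X190.41 Y89.66
G1 X194.85 Y80.68
G1 X190.59 Y71.61
M5
G0 X0.00 Y0.00

viewBox `0 0 276.81 247.46` with mm width/height → 1 unit = 1 mm. Flip: y_m = 247.46 − y_svg.

**Shape 1** — `<path>` regular polygon, stroke `#000000` → cut (S746, F804). Machine vertices: (190.59,71.61) → (180.85,69.27) → (172.95,75.44) → (172.84,85.46) → (180.61,91.79) → (190.41,89.66) → (194.85,80.68) → (190.59,71.61). Closed: final G1 returns to the first vertex.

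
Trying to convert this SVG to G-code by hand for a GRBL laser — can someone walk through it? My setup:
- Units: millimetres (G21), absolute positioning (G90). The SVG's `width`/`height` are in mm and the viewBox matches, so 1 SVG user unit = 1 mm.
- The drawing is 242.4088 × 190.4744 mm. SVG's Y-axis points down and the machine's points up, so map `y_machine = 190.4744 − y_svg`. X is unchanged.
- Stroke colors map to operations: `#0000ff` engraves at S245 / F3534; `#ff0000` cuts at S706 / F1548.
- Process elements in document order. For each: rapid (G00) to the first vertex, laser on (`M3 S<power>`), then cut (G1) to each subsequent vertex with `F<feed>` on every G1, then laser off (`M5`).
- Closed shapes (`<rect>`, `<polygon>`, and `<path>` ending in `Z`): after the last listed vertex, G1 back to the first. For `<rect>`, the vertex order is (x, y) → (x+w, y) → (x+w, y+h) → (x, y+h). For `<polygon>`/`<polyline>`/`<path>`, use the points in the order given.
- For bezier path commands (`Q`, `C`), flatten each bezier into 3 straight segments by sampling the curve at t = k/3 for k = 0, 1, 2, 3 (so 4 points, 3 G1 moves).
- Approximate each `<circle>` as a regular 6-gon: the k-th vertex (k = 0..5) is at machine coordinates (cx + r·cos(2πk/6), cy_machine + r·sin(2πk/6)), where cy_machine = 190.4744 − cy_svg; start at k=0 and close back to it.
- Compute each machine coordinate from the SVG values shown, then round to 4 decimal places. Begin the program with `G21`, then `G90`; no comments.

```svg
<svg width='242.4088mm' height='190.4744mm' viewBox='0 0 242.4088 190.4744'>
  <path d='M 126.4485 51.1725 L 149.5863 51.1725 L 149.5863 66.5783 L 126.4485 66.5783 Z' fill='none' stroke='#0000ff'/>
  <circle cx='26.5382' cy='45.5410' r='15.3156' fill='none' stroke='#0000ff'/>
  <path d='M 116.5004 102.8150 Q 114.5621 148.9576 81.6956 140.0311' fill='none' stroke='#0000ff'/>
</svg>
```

G21
G90
G00 X126.4485 Y139.3019
M3 S245
G1 X149.5863 Y139.3019 F3534
G1 X149.5863 Y123.8961 F3534
G1 X126.4485 Y123.8961 F3534
G1 X126.4485 Y139.3019 F3534
M5
G00 X41.8538 Y144.9334
M3 S245
G1 X34.1960 Y158.1971 F3534
G1 X18.8804 Y158.1971 F3534
G1 X11.2226 Y144.9334 F3534
G1 X18.8804 Y131.6697 F3534
G1 X34.1960 Y131.6697 F3534
G1 X41.8538 Y144.9334 F3534
M5
G00 X116.5004 Y87.6594
M3 S245
G1 X111.7717 Y63.0165 F3534
G1 X100.1701 Y50.6111 F3534
G1 X81.6956 Y50.4433 F3534
M5

viewBox `0 0 242.4088 190.4744` with mm width/height → 1 unit = 1 mm. Flip: y_m = 190.4744 − y_svg.

**Shape 1** — `<path>` rectangle, stroke `#0000ff` → engrave (S245, F3534). Machine vertices: (126.4485,139.3019) → (149.5863,139.3019) → (149.5863,123.8961) → (126.4485,123.8961) → (126.4485,139.3019). Closed: final G1 returns to the first vertex.

**Shape 2** — `<circle>` circle, stroke `#0000ff` → engrave (S245, F3534). Machine vertices: (41.8538,144.9334) → (34.1960,158.1971) → (18.8804,158.1971) → (11.2226,144.9334) → (18.8804,131.6697) → (34.1960,131.6697) → (41.8538,144.9334). Closed: final G1 returns to the first vertex.

**Shape 3** — `<path>` quadratic bezier, stroke `#0000ff` → engrave (S245, F3534). Control points (SVG): P0=(116.5004,102.8150), P1=(114.5621,148.9576), P2=(81.6956,140.0311); sampled at t=k/3. Machine vertices: (116.5004,87.6594) → (111.7717,63.0165) → (100.1701,50.6111) → (81.6956,50.4433). Open path.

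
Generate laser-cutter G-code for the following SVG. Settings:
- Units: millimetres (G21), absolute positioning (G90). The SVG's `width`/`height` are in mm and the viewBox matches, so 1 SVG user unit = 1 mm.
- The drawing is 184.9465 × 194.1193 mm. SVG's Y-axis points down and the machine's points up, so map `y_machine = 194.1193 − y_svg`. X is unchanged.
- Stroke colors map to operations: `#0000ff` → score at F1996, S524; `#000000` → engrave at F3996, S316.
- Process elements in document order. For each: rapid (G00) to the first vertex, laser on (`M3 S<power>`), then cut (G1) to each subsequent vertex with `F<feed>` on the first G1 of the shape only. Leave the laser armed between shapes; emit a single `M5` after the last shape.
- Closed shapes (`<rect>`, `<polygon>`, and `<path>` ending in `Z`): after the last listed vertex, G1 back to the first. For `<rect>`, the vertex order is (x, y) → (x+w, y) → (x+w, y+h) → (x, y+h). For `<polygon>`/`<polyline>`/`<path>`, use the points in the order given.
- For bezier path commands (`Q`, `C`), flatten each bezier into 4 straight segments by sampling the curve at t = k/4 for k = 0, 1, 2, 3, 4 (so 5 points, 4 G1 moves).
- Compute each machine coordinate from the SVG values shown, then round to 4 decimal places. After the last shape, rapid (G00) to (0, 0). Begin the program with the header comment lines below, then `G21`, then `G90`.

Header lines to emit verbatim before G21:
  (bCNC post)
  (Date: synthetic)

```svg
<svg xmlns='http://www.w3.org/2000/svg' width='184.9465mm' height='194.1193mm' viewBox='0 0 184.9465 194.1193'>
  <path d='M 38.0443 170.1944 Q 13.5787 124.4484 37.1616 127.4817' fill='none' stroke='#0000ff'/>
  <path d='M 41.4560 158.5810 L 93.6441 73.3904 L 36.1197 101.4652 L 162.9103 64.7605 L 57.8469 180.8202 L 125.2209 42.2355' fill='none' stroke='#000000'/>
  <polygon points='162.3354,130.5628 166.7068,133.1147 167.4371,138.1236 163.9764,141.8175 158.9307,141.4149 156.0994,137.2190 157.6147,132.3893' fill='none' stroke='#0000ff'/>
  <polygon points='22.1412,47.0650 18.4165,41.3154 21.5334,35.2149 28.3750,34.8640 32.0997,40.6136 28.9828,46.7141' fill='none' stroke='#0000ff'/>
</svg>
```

viewBox `0 0 184.9465 194.1193` with mm width/height → 1 unit = 1 mm. Flip: y_m = 194.1193 − y_svg.

**Shape 1** — `<path>` quadratic bezier, stroke `#0000ff` → score (S524, F1996). Control points (SVG): P0=(38.0443,170.1944), P1=(13.5787,124.4484), P2=(37.1616,127.4817); sampled at t=k/4. Machine vertices: (38.0443,23.9249) → (28.8145,43.7492) → (25.5908,57.4761) → (28.3732,65.1055) → (37.1616,66.6376). Open path.

**Shape 2** — `<path>` open polyline, stroke `#000000` → engrave (S316, F3996). Machine vertices: (41.4560,35.5383) → (93.6441,120.7289) → (36.1197,92.6541) → (162.9103,129.3588) → (57.8469,13.2991) → (125.2209,151.8838). Open path.

**Shape 3** — `<polygon>` regular polygon, stroke `#0000ff` → score (S524, F1996). Machine vertices: (162.3354,63.5565) → (166.7068,61.0046) → (167.4371,55.9957) → (163.9764,52.3018) → (158.9307,52.7044) → (156.0994,56.9003) → (157.6147,61.7300) → (162.3354,63.5565). Closed: final G1 returns to the first vertex.

**Shape 4** — `<polygon>` regular polygon, stroke `#0000ff` → score (S524, F1996). Machine vertices: (22.1412,147.0543) → (18.4165,152.8039) → (21.5334,158.9044) → (28.3750,159.2553) → (32.0997,153.5057) → (28.9828,147.4052) → (22.1412,147.0543). Closed: final G1 returns to the first vertex.

(bCNC post)
(Date: synthetic)
G21
G90
G00 X38.0443 Y23.9249
M3 S524
G1 X28.8145 Y43.7492 F1996
G1 X25.5908 Y57.4761
G1 X28.3732 Y65.1055
G1 X37.1616 Y66.6376
G00 X41.4560 Y35.5383
M3 S316
G1 X93.6441 Y120.7289 F3996
G1 X36.1197 Y92.6541
G1 X162.9103 Y129.3588
G1 X57.8469 Y13.2991
G1 X125.2209 Y151.8838
G00 X162.3354 Y63.5565
M3 S524
G1 X166.7068 Y61.0046 F1996
G1 X167.4371 Y55.9957
G1 X163.9764 Y52.3018
G1 X158.9307 Y52.7044
G1 X156.0994 Y56.9003
G1 X157.6147 Y61.7300
G1 X162.3354 Y63.5565
G00 X22.1412 Y147.0543
M3 S524
G1 X18.4165 Y152.8039 F1996
G1 X21.5334 Y158.9044
G1 X28.3750 Y159.2553
G1 X32.0997 Y153.5057
G1 X28.9828 Y147.4052
G1 X22.1412 Y147.0543
M5
G00 X0.0000 Y0.0000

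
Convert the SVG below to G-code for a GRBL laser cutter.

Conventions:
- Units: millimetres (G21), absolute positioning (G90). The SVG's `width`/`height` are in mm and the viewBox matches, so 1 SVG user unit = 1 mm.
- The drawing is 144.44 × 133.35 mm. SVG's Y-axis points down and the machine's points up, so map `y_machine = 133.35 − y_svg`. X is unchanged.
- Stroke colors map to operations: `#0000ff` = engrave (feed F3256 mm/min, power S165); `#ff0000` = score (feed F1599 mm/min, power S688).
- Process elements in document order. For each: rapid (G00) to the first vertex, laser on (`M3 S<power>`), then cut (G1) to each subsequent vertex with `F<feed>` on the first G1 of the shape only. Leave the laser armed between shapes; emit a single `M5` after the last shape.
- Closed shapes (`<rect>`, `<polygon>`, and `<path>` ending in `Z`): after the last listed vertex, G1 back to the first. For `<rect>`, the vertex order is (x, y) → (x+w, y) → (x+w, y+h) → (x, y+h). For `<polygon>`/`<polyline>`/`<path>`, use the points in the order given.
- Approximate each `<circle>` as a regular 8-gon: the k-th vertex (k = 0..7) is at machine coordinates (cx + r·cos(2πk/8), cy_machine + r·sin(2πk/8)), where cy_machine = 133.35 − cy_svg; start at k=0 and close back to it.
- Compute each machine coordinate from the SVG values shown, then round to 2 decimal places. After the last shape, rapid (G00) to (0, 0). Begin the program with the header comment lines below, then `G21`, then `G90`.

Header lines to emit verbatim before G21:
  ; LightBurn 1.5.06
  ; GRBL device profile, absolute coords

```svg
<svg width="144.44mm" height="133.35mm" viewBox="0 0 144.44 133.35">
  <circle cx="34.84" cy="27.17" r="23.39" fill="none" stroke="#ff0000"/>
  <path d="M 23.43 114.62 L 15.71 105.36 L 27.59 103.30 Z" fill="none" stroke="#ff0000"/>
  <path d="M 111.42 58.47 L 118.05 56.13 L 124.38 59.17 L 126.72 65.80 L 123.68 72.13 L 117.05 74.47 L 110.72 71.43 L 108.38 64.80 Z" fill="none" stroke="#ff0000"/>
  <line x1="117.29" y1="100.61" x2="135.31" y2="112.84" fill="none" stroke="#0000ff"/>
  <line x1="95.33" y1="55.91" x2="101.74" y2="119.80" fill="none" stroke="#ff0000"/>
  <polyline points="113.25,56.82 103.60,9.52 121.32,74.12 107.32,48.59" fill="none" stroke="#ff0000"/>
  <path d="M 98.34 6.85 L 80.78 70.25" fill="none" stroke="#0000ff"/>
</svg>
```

; LightBurn 1.5.06
; GRBL device profile, absolute coords
G21
G90
G00 X58.23 Y106.18
M3 S688
G1 X51.38 Y122.72 F1599
G1 X34.84 Y129.57
G1 X18.30 Y122.72
G1 X11.45 Y106.18
G1 X18.30 Y89.64
G1 X34.84 Y82.79
G1 X51.38 Y89.64
G1 X58.23 Y106.18
G00 X23.43 Y18.73
M3 S688
G1 X15.71 Y27.99 F1599
G1 X27.59 Y30.05
G1 X23.43 Y18.73
G00 X111.42 Y74.88
M3 S688
G1 X118.05 Y77.22 F1599
G1 X124.38 Y74.18
G1 X126.72 Y67.55
G1 X123.68 Y61.22
G1 X117.05 Y58.88
G1 X110.72 Y61.92
G1 X108.38 Y68.55
G1 X111.42 Y74.88
G00 X117.29 Y32.74
M3 S165
G1 X135.31 Y20.51 F3256
G00 X95.33 Y77.44
M3 S688
G1 X101.74 Y13.55 F1599
G00 X113.25 Y76.53
M3 S688
G1 X103.60 Y123.83 F1599
G1 X121.32 Y59.23
G1 X107.32 Y84.76
G00 X98.34 Y126.50
M3 S165
G1 X80.78 Y63.10 F3256
M5
G00 X0.00 Y0.00

Since the viewBox matches the mm dimensions, user units are millimetres directly. The only transform is the Y-flip y_m = 133.35 − y_svg.

Shape 1 is a circle drawn with `<circle>`. Its stroke #ff0000 means score at S688, F1599. After flipping Y the toolpath is (58.23,106.18) → (51.38,122.72) → (34.84,129.57) → (18.30,122.72) → (11.45,106.18) → (18.30,89.64) → (34.84,82.79) → (51.38,89.64) → (58.23,106.18), returning to the start.

Shape 2 is a regular polygon drawn with `<path>`. Its stroke #ff0000 means score at S688, F1599. After flipping Y the toolpath is (23.43,18.73) → (15.71,27.99) → (27.59,30.05) → (23.43,18.73), returning to the start.

Shape 3 is a regular polygon drawn with `<path>`. Its stroke #ff0000 means score at S688, F1599. After flipping Y the toolpath is (111.42,74.88) → (118.05,77.22) → (124.38,74.18) → (126.72,67.55) → (123.68,61.22) → (117.05,58.88) → (110.72,61.92) → (108.38,68.55) → (111.42,74.88), returning to the start.

Shape 4 is a line segment drawn with `<line>`. Its stroke #0000ff means engrave at S165, F3256. After flipping Y the toolpath is (117.29,32.74) → (135.31,20.51).

Shape 5 is a line segment drawn with `<line>`. Its stroke #ff0000 means score at S688, F1599. After flipping Y the toolpath is (95.33,77.44) → (101.74,13.55).

Shape 6 is a open polyline drawn with `<polyline>`. Its stroke #ff0000 means score at S688, F1599. After flipping Y the toolpath is (113.25,76.53) → (103.60,123.83) → (121.32,59.23) → (107.32,84.76).

Shape 7 is a line segment drawn with `<path>`. Its stroke #0000ff means engrave at S165, F3256. After flipping Y the toolpath is (98.34,126.50) → (80.78,63.10).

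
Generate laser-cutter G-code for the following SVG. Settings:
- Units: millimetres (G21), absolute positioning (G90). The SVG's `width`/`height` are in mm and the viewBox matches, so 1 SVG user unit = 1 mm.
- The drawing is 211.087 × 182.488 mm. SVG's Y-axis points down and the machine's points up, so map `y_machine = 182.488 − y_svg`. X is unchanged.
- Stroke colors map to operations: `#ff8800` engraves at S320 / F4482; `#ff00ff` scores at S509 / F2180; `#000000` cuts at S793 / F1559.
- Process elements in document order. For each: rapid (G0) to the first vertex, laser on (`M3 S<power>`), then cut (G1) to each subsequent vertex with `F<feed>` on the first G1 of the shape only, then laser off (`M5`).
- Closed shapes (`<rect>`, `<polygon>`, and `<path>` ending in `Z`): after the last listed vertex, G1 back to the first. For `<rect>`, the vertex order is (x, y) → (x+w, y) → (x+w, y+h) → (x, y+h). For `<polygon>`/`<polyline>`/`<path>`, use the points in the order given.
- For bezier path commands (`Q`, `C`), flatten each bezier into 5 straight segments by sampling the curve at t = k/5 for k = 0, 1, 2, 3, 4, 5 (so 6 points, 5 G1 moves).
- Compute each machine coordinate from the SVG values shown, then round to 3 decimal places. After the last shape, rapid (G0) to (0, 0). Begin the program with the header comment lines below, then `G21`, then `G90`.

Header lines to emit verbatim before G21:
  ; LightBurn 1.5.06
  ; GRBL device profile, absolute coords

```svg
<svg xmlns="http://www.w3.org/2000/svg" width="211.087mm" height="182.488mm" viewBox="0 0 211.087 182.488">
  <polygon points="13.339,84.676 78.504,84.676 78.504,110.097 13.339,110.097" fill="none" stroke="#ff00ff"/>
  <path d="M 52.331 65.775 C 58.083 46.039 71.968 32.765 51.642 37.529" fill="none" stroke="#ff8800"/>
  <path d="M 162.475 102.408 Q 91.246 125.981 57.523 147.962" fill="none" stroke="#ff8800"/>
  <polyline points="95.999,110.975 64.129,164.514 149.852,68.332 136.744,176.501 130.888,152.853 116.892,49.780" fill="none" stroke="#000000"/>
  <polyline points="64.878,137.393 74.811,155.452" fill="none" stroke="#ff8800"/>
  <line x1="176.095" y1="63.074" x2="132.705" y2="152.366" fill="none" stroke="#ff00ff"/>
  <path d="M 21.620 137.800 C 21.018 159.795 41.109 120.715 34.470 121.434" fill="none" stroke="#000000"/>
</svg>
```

; LightBurn 1.5.06
; GRBL device profile, absolute coords
G21
G90
G0 X13.339 Y97.812
M3 S509
G1 X78.504 Y97.812 F2180
G1 X78.504 Y72.391
G1 X13.339 Y72.391
G1 X13.339 Y97.812
M5
G0 X52.331 Y116.713
M3 S320
G1 X56.419 Y127.687 F4482
G1 X60.427 Y136.554
G1 X62.322 Y142.758
G1 X60.071 Y145.745
G1 X51.642 Y144.959
M5
G0 X162.475 Y80.080
M3 S320
G1 X135.484 Y70.714 F4482
G1 X111.493 Y61.476
G1 X90.502 Y52.366
G1 X72.512 Y43.382
G1 X57.523 Y34.526
M5
G0 X95.999 Y71.513
M3 S793
G1 X64.129 Y17.974 F1559
G1 X149.852 Y114.156
G1 X136.744 Y5.987
G1 X130.888 Y29.635
G1 X116.892 Y132.708
M5
G0 X64.878 Y45.095
M3 S320
G1 X74.811 Y27.036 F4482
M5
G0 X176.095 Y119.414
M3 S509
G1 X132.705 Y30.122 F2180
M5
G0 X21.620 Y44.688
M3 S793
G1 X23.363 Y38.013 F1559
G1 X27.795 Y41.154
G1 X32.641 Y49.269
G1 X35.625 Y57.517
G1 X34.470 Y61.054
M5
G0 X0.000 Y0.000

1 u = 1 mm; y_m = 182.488 − y.

[1] `<polygon>` rectangle, #ff00ff→score S509 F2180: (13.339,97.812) → (78.504,97.812) → (78.504,72.391) → (13.339,72.391) → (13.339,97.812) (closed)

[2] `<path>` cubic bezier, #ff8800→engrave S320 F4482: (52.331,116.713) → (56.419,127.687) → (60.427,136.554) → (62.322,142.758) → (60.071,145.745) → (51.642,144.959)

[3] `<path>` quadratic bezier, #ff8800→engrave S320 F4482: (162.475,80.080) → (135.484,70.714) → (111.493,61.476) → (90.502,52.366) → (72.512,43.382) → (57.523,34.526)

[4] `<polyline>` open polyline, #000000→cut S793 F1559: (95.999,71.513) → (64.129,17.974) → (149.852,114.156) → (136.744,5.987) → (130.888,29.635) → (116.892,132.708)

[5] `<polyline>` line segment, #ff8800→engrave S320 F4482: (64.878,45.095) → (74.811,27.036)

[6] `<line>` line segment, #ff00ff→score S509 F2180: (176.095,119.414) → (132.705,30.122)

[7] `<path>` cubic bezier, #000000→cut S793 F1559: (21.620,44.688) → (23.363,38.013) → (27.795,41.154) → (32.641,49.269) → (35.625,57.517) → (34.470,61.054)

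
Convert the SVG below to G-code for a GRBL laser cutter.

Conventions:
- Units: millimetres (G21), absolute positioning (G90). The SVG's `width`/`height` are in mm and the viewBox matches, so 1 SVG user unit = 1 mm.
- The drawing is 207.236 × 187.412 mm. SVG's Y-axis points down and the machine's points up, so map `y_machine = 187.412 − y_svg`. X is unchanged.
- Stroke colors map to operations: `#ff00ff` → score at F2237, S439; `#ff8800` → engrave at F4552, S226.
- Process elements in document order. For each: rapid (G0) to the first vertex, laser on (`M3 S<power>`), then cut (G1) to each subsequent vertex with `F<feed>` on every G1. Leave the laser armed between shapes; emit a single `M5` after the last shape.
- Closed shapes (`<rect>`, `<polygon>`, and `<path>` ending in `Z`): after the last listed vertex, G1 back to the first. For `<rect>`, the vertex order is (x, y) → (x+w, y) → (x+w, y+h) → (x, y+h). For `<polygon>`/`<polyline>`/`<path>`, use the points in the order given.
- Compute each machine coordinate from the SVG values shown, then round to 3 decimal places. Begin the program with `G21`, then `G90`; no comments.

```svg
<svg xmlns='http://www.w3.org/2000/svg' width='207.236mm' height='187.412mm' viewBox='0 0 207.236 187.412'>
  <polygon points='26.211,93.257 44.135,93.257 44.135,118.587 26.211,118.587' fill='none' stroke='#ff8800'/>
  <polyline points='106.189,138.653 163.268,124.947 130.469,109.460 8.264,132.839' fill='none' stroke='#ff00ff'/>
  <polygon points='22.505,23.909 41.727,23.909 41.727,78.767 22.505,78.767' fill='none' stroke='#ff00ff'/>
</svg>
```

viewBox `0 0 207.236 187.412` with mm width/height → 1 unit = 1 mm. Flip: y_m = 187.412 − y_svg.

**Shape 1** — `<polygon>` rectangle, stroke `#ff8800` → engrave (S226, F4552). Machine vertices: (26.211,94.155) → (44.135,94.155) → (44.135,68.825) → (26.211,68.825) → (26.211,94.155). Closed: final G1 returns to the first vertex.

**Shape 2** — `<polyline>` open polyline, stroke `#ff00ff` → score (S439, F2237). Machine vertices: (106.189,48.759) → (163.268,62.465) → (130.469,77.952) → (8.264,54.573). Open path.

**Shape 3** — `<polygon>` rectangle, stroke `#ff00ff` → score (S439, F2237). Machine vertices: (22.505,163.503) → (41.727,163.503) → (41.727,108.645) → (22.505,108.645) → (22.505,163.503). Closed: final G1 returns to the first vertex.

G21
G90
G0 X26.211 Y94.155
M3 S226
G1 X44.135 Y94.155 F4552
G1 X44.135 Y68.825 F4552
G1 X26.211 Y68.825 F4552
G1 X26.211 Y94.155 F4552
G0 X106.189 Y48.759
M3 S439
G1 X163.268 Y62.465 F2237
G1 X130.469 Y77.952 F2237
G1 X8.264 Y54.573 F2237
G0 X22.505 Y163.503
M3 S439
G1 X41.727 Y163.503 F2237
G1 X41.727 Y108.645 F2237
G1 X22.505 Y108.645 F2237
G1 X22.505 Y163.503 F2237
M5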